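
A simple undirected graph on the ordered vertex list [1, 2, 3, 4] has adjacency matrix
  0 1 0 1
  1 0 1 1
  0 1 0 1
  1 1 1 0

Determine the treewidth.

A width-2 tree decomposition is:
Bags: B1 = {2, 3, 4}  B2 = {1, 2, 4}
Tree: B1–B2
Every bag has size at most 3, so the width is 3 − 1 = 2 and tw(G) ≤ 2. On the other hand G contains the 3-clique {1, 2, 4}. A clique must lie in a single bag of any decomposition, so no decomposition can have width below 2. The upper and lower bounds meet at 2, so that is the treewidth.

2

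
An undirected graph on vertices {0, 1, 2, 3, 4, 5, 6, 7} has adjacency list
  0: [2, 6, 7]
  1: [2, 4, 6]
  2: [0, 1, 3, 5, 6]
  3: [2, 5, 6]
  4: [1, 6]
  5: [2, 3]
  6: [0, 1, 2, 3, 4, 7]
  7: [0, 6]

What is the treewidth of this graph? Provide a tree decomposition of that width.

The largest bag has 3 vertices, giving width 2; this decomposition certifies tw(G) ≤ 2. On the other hand G contains the 3-clique {2, 3, 5}. A clique must lie in a single bag of any decomposition, so no decomposition can have width below 2. Combining the bounds, tw(G) = 2.

Treewidth 2.
One such decomposition:
Bags: B1 = {2, 3, 6}  B2 = {1, 2, 6}  B3 = {0, 2, 6}  B4 = {1, 4, 6}  B5 = {0, 6, 7}  B6 = {2, 3, 5}
Tree: B1–B2, B1–B3, B2–B4, B3–B5, B1–B6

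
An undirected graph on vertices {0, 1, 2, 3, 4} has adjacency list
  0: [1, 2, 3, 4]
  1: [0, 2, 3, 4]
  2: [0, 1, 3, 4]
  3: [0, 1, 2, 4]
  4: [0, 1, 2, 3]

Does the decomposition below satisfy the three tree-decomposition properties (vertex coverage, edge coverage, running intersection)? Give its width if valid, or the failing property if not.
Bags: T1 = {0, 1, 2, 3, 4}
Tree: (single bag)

Checking the three conditions: (i) the bags cover all of {0, 1, 2, 3, 4}; (ii) for each edge, some bag contains both endpoints; (iii) the bags containing any fixed vertex form a subtree. All hold, so the decomposition is valid with width 5 − 1 = 4.

Yes; width 4.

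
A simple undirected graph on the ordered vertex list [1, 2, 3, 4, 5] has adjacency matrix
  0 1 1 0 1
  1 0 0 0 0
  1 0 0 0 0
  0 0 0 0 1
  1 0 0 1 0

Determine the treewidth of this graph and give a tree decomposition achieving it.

Treewidth 1.
Bags: B1 = {1, 5}  B2 = {4, 5}  B3 = {1, 3}  B4 = {1, 2}
Tree: B1–B2, B1–B3, B3–B4

Each bag holds 2 vertices, so the decomposition has width 1, which upper-bounds the treewidth. Any graph with an edge has treewidth ≥ 1, and G has the edge 5–1. Combining the bounds, tw(G) = 1.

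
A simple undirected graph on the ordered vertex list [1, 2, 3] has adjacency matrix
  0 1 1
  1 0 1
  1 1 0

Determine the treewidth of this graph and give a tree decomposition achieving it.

A single bag containing all 3 vertices is trivially a valid decomposition of width 2. For the lower bound, the 3 vertices {1, 2, 3} are pairwise adjacent, and any tree decomposition puts a clique entirely inside one bag — forcing width ≥ 2. The upper and lower bounds meet at 2, so that is the treewidth.

Treewidth 2.
One such decomposition:
Bags: B1 = {1, 2, 3}
Tree: (single bag)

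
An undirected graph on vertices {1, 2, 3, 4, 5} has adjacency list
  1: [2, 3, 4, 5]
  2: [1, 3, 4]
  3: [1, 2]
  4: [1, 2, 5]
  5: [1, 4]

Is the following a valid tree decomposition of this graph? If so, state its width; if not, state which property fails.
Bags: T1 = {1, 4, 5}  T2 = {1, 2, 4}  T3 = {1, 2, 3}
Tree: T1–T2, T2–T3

Yes; width 2.

Vertex coverage: the bags together contain {1, 2, 3, 4, 5}, the full vertex set. Edge coverage: each edge of G has both endpoints in at least one bag. Running intersection: for every vertex, the bags containing it form a connected subtree. All three properties hold, so this is a valid tree decomposition of width max|bag| − 1 = 2, and hence tw(G) ≤ 2.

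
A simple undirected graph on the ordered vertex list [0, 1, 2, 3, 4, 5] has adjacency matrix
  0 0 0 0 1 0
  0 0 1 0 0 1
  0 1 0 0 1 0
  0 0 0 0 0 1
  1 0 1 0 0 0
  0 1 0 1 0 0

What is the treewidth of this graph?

1

A width-1 tree decomposition is:
Bags: B1 = {3, 5}  B2 = {1, 5}  B3 = {1, 2}  B4 = {2, 4}  B5 = {0, 4}
Tree: B1–B2, B2–B3, B3–B4, B4–B5
Each bag holds 2 vertices, so the decomposition has width 1, which upper-bounds the treewidth. G has an edge, so its treewidth is at least 1. Therefore the treewidth is 1.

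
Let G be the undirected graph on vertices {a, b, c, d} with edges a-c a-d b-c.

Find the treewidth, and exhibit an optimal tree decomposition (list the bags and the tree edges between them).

Each bag holds 2 vertices, so the decomposition has width 1, which upper-bounds the treewidth. Since G has at least one edge (e.g. a–c), it is not an edgeless graph, so tw(G) ≥ 1. The upper and lower bounds meet at 1, so that is the treewidth.

Treewidth 1.
One such decomposition:
Bags: B1 = {a, c}  B2 = {b, c}  B3 = {a, d}
Tree: B1–B2, B1–B3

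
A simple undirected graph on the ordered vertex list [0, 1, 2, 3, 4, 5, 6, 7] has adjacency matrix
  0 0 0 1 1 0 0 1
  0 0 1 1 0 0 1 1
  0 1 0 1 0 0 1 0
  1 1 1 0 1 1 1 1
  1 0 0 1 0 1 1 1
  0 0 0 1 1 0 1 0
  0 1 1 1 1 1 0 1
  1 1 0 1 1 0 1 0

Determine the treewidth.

A width-3 tree decomposition is:
Bags: B1 = {1, 3, 6, 7}  B2 = {3, 4, 6, 7}  B3 = {3, 4, 5, 6}  B4 = {0, 3, 4, 7}  B5 = {1, 2, 3, 6}
Tree: B1–B2, B2–B3, B2–B4, B1–B5
Every bag has size at most 4, so the width is 4 − 1 = 3 and tw(G) ≤ 3. On the other hand G contains the 4-clique {0, 3, 4, 7}. A clique must lie in a single bag of any decomposition, so no decomposition can have width below 3. Hence tw(G) = 3 exactly.

3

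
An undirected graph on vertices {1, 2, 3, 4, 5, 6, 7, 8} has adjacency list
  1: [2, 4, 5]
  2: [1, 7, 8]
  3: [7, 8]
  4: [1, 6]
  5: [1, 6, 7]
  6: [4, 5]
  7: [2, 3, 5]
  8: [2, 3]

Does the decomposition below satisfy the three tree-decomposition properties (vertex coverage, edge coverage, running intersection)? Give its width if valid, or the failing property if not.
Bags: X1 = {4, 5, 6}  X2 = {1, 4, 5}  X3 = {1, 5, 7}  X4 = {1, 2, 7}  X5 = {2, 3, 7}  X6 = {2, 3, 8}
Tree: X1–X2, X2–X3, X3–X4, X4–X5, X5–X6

Yes; width 2.

Vertex coverage: the bags together contain {1, 2, 3, 4, 5, 6, 7, 8}, the full vertex set. Edge coverage: each edge of G has both endpoints in at least one bag. Running intersection: for every vertex, the bags containing it form a connected subtree. All three properties hold, so this is a valid tree decomposition of width max|bag| − 1 = 2, and hence tw(G) ≤ 2.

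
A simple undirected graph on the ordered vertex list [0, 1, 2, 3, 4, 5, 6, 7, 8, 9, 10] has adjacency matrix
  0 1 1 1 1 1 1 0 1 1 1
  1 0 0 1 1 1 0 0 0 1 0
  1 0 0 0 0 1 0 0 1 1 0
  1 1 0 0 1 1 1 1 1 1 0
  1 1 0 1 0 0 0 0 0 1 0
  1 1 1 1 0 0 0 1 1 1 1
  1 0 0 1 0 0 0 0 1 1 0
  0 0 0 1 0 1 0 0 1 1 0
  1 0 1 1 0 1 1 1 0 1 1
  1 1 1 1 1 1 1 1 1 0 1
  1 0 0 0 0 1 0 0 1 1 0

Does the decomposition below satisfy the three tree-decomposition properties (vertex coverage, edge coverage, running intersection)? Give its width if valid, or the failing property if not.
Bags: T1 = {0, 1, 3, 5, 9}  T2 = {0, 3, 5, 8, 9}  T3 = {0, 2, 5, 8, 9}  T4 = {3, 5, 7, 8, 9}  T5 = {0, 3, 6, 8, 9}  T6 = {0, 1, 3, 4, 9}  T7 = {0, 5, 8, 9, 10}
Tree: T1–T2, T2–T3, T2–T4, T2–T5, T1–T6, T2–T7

Yes; width 4.

Vertex coverage: the bags together contain {0, 1, 2, 3, 4, 5, 6, 7, 8, 9, 10}, the full vertex set. Edge coverage: each edge of G has both endpoints in at least one bag. Running intersection: for every vertex, the bags containing it form a connected subtree. All three properties hold, so this is a valid tree decomposition of width max|bag| − 1 = 4, and hence tw(G) ≤ 4.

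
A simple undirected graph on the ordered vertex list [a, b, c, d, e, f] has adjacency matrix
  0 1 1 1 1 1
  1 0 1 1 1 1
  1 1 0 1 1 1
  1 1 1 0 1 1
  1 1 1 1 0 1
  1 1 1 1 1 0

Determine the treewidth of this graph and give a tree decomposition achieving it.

Treewidth 5.
Bags: B1 = {a, b, c, d, e, f}
Tree: (single bag)

A single bag containing all 6 vertices is trivially a valid decomposition of width 5. Conversely, {a, b, c, d, e, f} is a clique of size 6, and the vertices of any clique must share a bag in every tree decomposition; so some bag has ≥ 6 vertices and tw(G) ≥ 5. Therefore the treewidth is 5.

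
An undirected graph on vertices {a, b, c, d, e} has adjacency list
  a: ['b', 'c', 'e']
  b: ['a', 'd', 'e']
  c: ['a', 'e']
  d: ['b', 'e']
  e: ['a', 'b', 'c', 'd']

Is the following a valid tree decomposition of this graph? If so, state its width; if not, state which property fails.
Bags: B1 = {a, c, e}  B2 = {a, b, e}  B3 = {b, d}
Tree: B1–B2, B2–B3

No — edge (e,d) lies in no bag.

A tree decomposition must satisfy three properties: every vertex lies in some bag; for every edge, both endpoints lie together in some bag; and for every vertex, the bags containing it form a connected subtree. Here edge (e,d) lies in no bag, so the decomposition is invalid.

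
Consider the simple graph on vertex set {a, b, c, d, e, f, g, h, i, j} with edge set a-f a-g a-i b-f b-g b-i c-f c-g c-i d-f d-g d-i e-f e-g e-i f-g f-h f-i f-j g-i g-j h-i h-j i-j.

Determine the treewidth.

3

A width-3 tree decomposition is:
Bags: B1 = {a, f, g, i}  B2 = {f, g, i, j}  B3 = {d, f, g, i}  B4 = {b, f, g, i}  B5 = {f, h, i, j}  B6 = {c, f, g, i}  B7 = {e, f, g, i}
Tree: B1–B2, B1–B3, B1–B4, B2–B5, B4–B6, B1–B7
Every bag has size at most 4, so the width is 4 − 1 = 3 and tw(G) ≤ 3. On the other hand G contains the 4-clique {d, f, g, i}. A clique must lie in a single bag of any decomposition, so no decomposition can have width below 3. The upper and lower bounds meet at 3, so that is the treewidth.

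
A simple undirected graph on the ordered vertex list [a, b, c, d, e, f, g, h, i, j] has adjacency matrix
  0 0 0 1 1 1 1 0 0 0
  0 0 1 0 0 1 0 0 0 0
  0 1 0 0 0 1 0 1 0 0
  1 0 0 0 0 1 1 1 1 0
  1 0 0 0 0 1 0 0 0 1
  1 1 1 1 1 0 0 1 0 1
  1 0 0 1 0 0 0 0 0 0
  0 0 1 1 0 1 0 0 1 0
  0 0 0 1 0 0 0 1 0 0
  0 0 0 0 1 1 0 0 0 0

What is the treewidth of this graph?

A width-2 tree decomposition is:
Bags: B1 = {d, h, i}  B2 = {d, f, h}  B3 = {c, f, h}  B4 = {a, d, f}  B5 = {b, c, f}  B6 = {a, e, f}  B7 = {a, d, g}  B8 = {e, f, j}
Tree: B1–B2, B2–B3, B2–B4, B3–B5, B4–B6, B4–B7, B6–B8
Every bag has size at most 3, so the width is 3 − 1 = 2 and tw(G) ≤ 2. On the other hand G contains the 3-clique {a, d, g}. A clique must lie in a single bag of any decomposition, so no decomposition can have width below 2. Hence tw(G) = 2 exactly.

2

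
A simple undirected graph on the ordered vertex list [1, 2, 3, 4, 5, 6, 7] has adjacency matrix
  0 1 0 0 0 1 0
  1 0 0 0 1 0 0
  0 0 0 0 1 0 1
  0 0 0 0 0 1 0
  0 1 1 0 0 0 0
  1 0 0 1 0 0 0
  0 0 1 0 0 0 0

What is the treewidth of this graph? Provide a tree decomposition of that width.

Treewidth 1.
Bags: B1 = {3, 7}  B2 = {3, 5}  B3 = {2, 5}  B4 = {1, 2}  B5 = {1, 6}  B6 = {4, 6}
Tree: B1–B2, B2–B3, B3–B4, B4–B5, B5–B6

Each bag holds 2 vertices, so the decomposition has width 1, which upper-bounds the treewidth. Any graph with an edge has treewidth ≥ 1, and G has the edge 7–3. Combining the bounds, tw(G) = 1.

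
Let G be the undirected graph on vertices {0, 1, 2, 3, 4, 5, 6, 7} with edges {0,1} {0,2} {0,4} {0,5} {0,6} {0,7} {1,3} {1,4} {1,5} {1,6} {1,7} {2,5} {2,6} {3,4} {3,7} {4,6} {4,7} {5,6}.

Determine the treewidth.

A width-3 tree decomposition is:
Bags: B1 = {0, 1, 4, 6}  B2 = {0, 1, 4, 7}  B3 = {0, 1, 5, 6}  B4 = {0, 2, 5, 6}  B5 = {1, 3, 4, 7}
Tree: B1–B2, B1–B3, B3–B4, B2–B5
Every bag has size at most 4, so the width is 4 − 1 = 3 and tw(G) ≤ 3. On the other hand G contains the 4-clique {0, 1, 4, 6}. A clique must lie in a single bag of any decomposition, so no decomposition can have width below 3. Therefore the treewidth is 3.

3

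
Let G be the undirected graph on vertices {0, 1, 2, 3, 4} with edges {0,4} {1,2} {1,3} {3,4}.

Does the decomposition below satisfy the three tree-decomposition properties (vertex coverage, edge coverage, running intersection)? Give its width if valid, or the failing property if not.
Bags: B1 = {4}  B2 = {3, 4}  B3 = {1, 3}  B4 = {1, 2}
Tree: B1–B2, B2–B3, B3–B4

No — vertex 0 appears in no bag.

A tree decomposition must satisfy three properties: every vertex lies in some bag; for every edge, both endpoints lie together in some bag; and for every vertex, the bags containing it form a connected subtree. Here vertex 0 appears in no bag, so the decomposition is invalid.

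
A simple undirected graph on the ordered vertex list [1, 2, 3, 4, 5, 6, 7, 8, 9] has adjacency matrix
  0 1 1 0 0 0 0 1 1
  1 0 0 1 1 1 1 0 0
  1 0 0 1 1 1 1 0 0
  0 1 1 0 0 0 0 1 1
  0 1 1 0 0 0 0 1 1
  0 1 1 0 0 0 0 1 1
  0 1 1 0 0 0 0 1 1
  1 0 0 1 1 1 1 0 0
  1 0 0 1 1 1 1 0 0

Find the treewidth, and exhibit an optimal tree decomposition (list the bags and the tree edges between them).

Each bag holds 5 vertices, so the decomposition has width 4, which upper-bounds the treewidth. For the lower bound: the 5 vertex sets {6,8}, {3,7}, {1,2}, {9}, {5} are disjoint, each induces a connected subgraph, and every pair is joined by at least one edge of G. Contracting each set to a single vertex therefore yields K_{5} as a minor, and since treewidth is minor-monotone, tw(G) ≥ tw(K_{5}) = 4. The upper and lower bounds meet at 4, so that is the treewidth.

Treewidth 4.
One such decomposition:
Bags: B1 = {2, 3, 6, 8, 9}  B2 = {2, 3, 7, 8, 9}  B3 = {1, 2, 3, 8, 9}  B4 = {2, 3, 5, 8, 9}  B5 = {2, 3, 4, 8, 9}
Tree: B1–B2, B2–B3, B3–B4, B4–B5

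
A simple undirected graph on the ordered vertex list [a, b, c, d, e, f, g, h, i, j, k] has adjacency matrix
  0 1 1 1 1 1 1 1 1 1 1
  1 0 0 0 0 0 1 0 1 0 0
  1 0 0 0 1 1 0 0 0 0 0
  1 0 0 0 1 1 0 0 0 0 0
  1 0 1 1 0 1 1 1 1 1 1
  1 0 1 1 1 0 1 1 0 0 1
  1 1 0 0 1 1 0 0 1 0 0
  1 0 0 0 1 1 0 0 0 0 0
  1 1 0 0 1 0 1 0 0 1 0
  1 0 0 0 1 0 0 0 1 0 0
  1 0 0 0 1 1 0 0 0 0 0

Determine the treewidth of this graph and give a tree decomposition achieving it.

Treewidth 3.
One optimal decomposition is:
Bags: B1 = {a, e, f, g}  B2 = {a, e, f, h}  B3 = {a, d, e, f}  B4 = {a, e, f, k}  B5 = {a, c, e, f}  B6 = {a, e, g, i}  B7 = {a, b, g, i}  B8 = {a, e, i, j}
Tree: B1–B2, B2–B3, B2–B4, B4–B5, B1–B6, B6–B7, B6–B8

Each bag holds 4 vertices, so the decomposition has width 3, which upper-bounds the treewidth. Conversely, {a, e, i, j} is a clique of size 4, and the vertices of any clique must share a bag in every tree decomposition; so some bag has ≥ 4 vertices and tw(G) ≥ 3. Hence tw(G) = 3 exactly.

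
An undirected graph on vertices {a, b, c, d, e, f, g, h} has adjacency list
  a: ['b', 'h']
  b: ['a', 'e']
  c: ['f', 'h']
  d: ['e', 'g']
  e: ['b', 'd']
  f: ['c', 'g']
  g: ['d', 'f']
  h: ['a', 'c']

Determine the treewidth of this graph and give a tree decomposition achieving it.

Treewidth 2.
Bags: B1 = {b, d, e}  B2 = {a, b, d}  B3 = {a, d, h}  B4 = {c, d, h}  B5 = {c, d, f}  B6 = {d, f, g}
Tree: B1–B2, B2–B3, B3–B4, B4–B5, B5–B6

Every bag has size at most 3, so the width is 3 − 1 = 2 and tw(G) ≤ 2. The edges d–e–b–a–h–c–f–g–d form a cycle, so G is not a tree and its treewidth is at least 2. The upper and lower bounds meet at 2, so that is the treewidth.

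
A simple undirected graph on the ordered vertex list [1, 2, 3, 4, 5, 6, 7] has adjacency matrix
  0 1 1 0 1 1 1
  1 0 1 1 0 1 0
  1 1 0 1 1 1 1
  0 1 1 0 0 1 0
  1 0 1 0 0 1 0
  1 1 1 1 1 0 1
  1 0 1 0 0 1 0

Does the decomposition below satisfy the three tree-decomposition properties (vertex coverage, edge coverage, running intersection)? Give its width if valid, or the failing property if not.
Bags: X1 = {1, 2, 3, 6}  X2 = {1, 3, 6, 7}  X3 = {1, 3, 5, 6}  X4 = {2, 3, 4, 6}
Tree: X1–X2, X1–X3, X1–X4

Yes; width 3.

Every vertex of G appears in some bag (union = {1, 2, 3, 4, 5, 6, 7}); every edge is covered by a bag; and for each vertex v the set of bags containing v is connected in the bag tree. The decomposition is therefore valid. The largest bag has 4 vertices, so the width is 3.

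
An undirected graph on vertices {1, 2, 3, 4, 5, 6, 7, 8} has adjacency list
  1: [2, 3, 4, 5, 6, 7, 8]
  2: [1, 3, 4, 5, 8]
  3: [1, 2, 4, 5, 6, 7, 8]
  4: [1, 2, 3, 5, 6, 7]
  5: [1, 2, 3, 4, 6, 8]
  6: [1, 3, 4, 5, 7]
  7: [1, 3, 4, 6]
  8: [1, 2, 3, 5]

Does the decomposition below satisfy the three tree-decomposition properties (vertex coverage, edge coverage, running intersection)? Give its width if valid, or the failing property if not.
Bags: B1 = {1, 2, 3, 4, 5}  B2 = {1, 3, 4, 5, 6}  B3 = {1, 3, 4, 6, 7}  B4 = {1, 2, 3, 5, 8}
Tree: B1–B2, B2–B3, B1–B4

Vertex coverage: the bags together contain {1, 2, 3, 4, 5, 6, 7, 8}, the full vertex set. Edge coverage: each edge of G has both endpoints in at least one bag. Running intersection: for every vertex, the bags containing it form a connected subtree. All three properties hold, so this is a valid tree decomposition of width max|bag| − 1 = 4, and hence tw(G) ≤ 4.

Yes; width 4.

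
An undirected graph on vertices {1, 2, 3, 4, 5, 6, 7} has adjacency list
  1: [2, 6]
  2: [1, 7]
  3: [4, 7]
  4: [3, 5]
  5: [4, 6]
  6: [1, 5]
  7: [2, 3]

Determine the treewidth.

2

A width-2 tree decomposition is:
Bags: B1 = {1, 2, 7}  B2 = {1, 6, 7}  B3 = {5, 6, 7}  B4 = {4, 5, 7}  B5 = {3, 4, 7}
Tree: B1–B2, B2–B3, B3–B4, B4–B5
The largest bag has 3 vertices, giving width 2; this decomposition certifies tw(G) ≤ 2. For the lower bound, G contains the cycle 7–2–1–6–5–4–3–7, so G is not a forest; only forests have treewidth ≤ 1, hence tw(G) ≥ 2. Hence tw(G) = 2 exactly.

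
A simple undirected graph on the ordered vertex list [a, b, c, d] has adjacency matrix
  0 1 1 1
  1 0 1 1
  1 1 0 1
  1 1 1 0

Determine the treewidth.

A width-3 tree decomposition is:
Bags: B1 = {a, b, c, d}
Tree: (single bag)
A single bag containing all 4 vertices is trivially a valid decomposition of width 3. For the lower bound, the 4 vertices {a, b, c, d} are pairwise adjacent, and any tree decomposition puts a clique entirely inside one bag — forcing width ≥ 3. The upper and lower bounds meet at 3, so that is the treewidth.

3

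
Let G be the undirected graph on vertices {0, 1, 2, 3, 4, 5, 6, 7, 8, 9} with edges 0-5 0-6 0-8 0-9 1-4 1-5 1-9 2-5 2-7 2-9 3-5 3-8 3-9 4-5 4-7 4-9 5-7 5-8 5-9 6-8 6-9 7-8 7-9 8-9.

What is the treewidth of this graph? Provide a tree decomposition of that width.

Every bag has size at most 4, so the width is 4 − 1 = 3 and tw(G) ≤ 3. Conversely, {0, 5, 8, 9} is a clique of size 4, and the vertices of any clique must share a bag in every tree decomposition; so some bag has ≥ 4 vertices and tw(G) ≥ 3. Hence tw(G) = 3 exactly.

Treewidth 3.
One such decomposition:
Bags: B1 = {1, 4, 5, 9}  B2 = {4, 5, 7, 9}  B3 = {2, 5, 7, 9}  B4 = {5, 7, 8, 9}  B5 = {0, 5, 8, 9}  B6 = {0, 6, 8, 9}  B7 = {3, 5, 8, 9}
Tree: B1–B2, B2–B3, B3–B4, B4–B5, B5–B6, B5–B7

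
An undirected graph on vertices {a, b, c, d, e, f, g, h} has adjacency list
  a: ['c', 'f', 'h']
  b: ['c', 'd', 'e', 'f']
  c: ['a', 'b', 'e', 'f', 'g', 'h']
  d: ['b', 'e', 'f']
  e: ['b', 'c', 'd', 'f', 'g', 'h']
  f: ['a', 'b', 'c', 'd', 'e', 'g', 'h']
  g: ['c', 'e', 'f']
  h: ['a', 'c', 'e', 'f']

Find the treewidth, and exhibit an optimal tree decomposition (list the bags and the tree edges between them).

Treewidth 3.
Bags: B1 = {b, c, e, f}  B2 = {c, e, f, h}  B3 = {a, c, f, h}  B4 = {c, e, f, g}  B5 = {b, d, e, f}
Tree: B1–B2, B2–B3, B1–B4, B1–B5

Each bag holds 4 vertices, so the decomposition has width 3, which upper-bounds the treewidth. For the lower bound, the 4 vertices {b, d, e, f} are pairwise adjacent, and any tree decomposition puts a clique entirely inside one bag — forcing width ≥ 3. Combining the bounds, tw(G) = 3.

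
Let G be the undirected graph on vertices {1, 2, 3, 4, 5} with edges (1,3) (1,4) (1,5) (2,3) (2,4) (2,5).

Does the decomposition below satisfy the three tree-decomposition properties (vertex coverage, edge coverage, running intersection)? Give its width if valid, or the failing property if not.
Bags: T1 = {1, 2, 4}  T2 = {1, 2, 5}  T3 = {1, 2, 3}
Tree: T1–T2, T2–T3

Every vertex of G appears in some bag (union = {1, 2, 3, 4, 5}); every edge is covered by a bag; and for each vertex v the set of bags containing v is connected in the bag tree. The decomposition is therefore valid. The largest bag has 3 vertices, so the width is 2.

Yes; width 2.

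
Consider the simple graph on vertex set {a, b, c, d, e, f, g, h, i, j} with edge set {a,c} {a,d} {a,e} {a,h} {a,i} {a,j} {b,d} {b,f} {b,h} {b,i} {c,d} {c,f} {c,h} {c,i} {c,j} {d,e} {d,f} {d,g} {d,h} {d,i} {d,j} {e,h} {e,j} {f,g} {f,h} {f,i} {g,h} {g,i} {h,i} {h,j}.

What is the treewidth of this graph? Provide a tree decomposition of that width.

Each bag holds 5 vertices, so the decomposition has width 4, which upper-bounds the treewidth. For the lower bound, the 5 vertices {a, d, e, h, j} are pairwise adjacent, and any tree decomposition puts a clique entirely inside one bag — forcing width ≥ 4. Combining the bounds, tw(G) = 4.

Treewidth 4.
One such decomposition:
Bags: B1 = {a, c, d, h, i}  B2 = {a, c, d, h, j}  B3 = {a, d, e, h, j}  B4 = {c, d, f, h, i}  B5 = {d, f, g, h, i}  B6 = {b, d, f, h, i}
Tree: B1–B2, B2–B3, B1–B4, B4–B5, B5–B6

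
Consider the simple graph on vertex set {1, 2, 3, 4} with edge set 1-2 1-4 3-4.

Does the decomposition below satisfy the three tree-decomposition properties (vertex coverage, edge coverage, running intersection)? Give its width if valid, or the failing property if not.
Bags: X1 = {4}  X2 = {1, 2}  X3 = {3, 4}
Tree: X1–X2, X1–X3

A tree decomposition must satisfy three properties: every vertex lies in some bag; for every edge, both endpoints lie together in some bag; and for every vertex, the bags containing it form a connected subtree. Here edge (1,4) lies in no bag, so the decomposition is invalid.

No — edge (1,4) lies in no bag.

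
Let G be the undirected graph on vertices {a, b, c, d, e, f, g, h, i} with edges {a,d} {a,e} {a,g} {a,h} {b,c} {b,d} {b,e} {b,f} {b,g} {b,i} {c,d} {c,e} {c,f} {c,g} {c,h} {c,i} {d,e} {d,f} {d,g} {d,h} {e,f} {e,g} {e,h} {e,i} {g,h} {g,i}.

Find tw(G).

4

A width-4 tree decomposition is:
Bags: B1 = {b, c, d, e, f}  B2 = {b, c, d, e, g}  B3 = {c, d, e, g, h}  B4 = {b, c, e, g, i}  B5 = {a, d, e, g, h}
Tree: B1–B2, B2–B3, B2–B4, B3–B5
The largest bag has 5 vertices, giving width 4; this decomposition certifies tw(G) ≤ 4. For the lower bound, the 5 vertices {c, d, e, g, h} are pairwise adjacent, and any tree decomposition puts a clique entirely inside one bag — forcing width ≥ 4. Hence tw(G) = 4 exactly.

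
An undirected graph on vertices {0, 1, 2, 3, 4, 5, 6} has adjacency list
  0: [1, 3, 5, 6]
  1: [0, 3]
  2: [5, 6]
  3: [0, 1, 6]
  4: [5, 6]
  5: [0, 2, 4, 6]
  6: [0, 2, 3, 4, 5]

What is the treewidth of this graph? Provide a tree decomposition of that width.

Treewidth 2.
Bags: B1 = {0, 5, 6}  B2 = {4, 5, 6}  B3 = {2, 5, 6}  B4 = {0, 3, 6}  B5 = {0, 1, 3}
Tree: B1–B2, B1–B3, B1–B4, B4–B5

Each bag holds 3 vertices, so the decomposition has width 2, which upper-bounds the treewidth. On the other hand G contains the 3-clique {0, 1, 3}. A clique must lie in a single bag of any decomposition, so no decomposition can have width below 2. The upper and lower bounds meet at 2, so that is the treewidth.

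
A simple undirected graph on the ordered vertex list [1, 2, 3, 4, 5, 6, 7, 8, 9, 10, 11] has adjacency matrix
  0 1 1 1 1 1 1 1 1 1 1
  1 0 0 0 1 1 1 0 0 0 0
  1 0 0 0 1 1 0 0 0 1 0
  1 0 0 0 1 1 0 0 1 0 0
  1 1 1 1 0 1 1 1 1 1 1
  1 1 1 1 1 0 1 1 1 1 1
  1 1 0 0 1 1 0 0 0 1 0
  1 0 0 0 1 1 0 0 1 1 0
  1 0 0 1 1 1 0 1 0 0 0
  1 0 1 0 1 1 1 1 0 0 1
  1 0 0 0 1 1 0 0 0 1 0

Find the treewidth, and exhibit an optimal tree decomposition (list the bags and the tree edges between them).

Treewidth 4.
One optimal decomposition is:
Bags: B1 = {1, 5, 6, 7, 10}  B2 = {1, 3, 5, 6, 10}  B3 = {1, 5, 6, 8, 10}  B4 = {1, 5, 6, 8, 9}  B5 = {1, 4, 5, 6, 9}  B6 = {1, 5, 6, 10, 11}  B7 = {1, 2, 5, 6, 7}
Tree: B1–B2, B1–B3, B3–B4, B4–B5, B3–B6, B1–B7

Each bag holds 5 vertices, so the decomposition has width 4, which upper-bounds the treewidth. Conversely, {1, 5, 6, 8, 9} is a clique of size 5, and the vertices of any clique must share a bag in every tree decomposition; so some bag has ≥ 5 vertices and tw(G) ≥ 4. Therefore the treewidth is 4.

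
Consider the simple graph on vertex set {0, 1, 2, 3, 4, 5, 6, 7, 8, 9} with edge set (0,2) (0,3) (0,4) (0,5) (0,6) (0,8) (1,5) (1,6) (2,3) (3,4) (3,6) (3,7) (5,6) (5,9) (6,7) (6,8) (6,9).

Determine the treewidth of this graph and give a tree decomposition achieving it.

The largest bag has 3 vertices, giving width 2; this decomposition certifies tw(G) ≤ 2. For the lower bound, the 3 vertices {0, 2, 3} are pairwise adjacent, and any tree decomposition puts a clique entirely inside one bag — forcing width ≥ 2. Therefore the treewidth is 2.

Treewidth 2.
One optimal decomposition is:
Bags: B1 = {0, 3, 6}  B2 = {0, 5, 6}  B3 = {0, 6, 8}  B4 = {5, 6, 9}  B5 = {0, 3, 4}  B6 = {0, 2, 3}  B7 = {3, 6, 7}  B8 = {1, 5, 6}
Tree: B1–B2, B1–B3, B2–B4, B1–B5, B5–B6, B1–B7, B4–B8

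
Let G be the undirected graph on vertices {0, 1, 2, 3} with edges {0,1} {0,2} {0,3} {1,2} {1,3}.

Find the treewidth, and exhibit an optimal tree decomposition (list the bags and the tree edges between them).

The largest bag has 3 vertices, giving width 2; this decomposition certifies tw(G) ≤ 2. For the lower bound, the 3 vertices {0, 1, 2} are pairwise adjacent, and any tree decomposition puts a clique entirely inside one bag — forcing width ≥ 2. Therefore the treewidth is 2.

Treewidth 2.
Bags: B1 = {0, 1, 3}  B2 = {0, 1, 2}
Tree: B1–B2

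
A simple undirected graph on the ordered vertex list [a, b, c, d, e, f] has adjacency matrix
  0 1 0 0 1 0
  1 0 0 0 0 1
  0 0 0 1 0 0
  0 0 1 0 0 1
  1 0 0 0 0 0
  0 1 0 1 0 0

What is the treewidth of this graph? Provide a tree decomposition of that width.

Treewidth 1.
One optimal decomposition is:
Bags: B1 = {a, e}  B2 = {a, b}  B3 = {b, f}  B4 = {d, f}  B5 = {c, d}
Tree: B1–B2, B2–B3, B3–B4, B4–B5

The largest bag has 2 vertices, giving width 1; this decomposition certifies tw(G) ≤ 1. Since G has at least one edge (e.g. e–a), it is not an edgeless graph, so tw(G) ≥ 1. Therefore the treewidth is 1.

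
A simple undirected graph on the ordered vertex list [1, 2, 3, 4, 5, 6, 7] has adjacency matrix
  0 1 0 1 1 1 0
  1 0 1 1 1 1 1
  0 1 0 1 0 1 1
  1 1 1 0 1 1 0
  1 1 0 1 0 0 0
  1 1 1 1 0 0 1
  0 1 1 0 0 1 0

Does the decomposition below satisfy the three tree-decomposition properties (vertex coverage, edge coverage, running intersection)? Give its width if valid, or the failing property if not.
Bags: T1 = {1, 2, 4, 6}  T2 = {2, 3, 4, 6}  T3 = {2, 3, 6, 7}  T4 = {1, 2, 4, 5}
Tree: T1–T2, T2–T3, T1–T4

Checking the three conditions: (i) the bags cover all of {1, 2, 3, 4, 5, 6, 7}; (ii) for each edge, some bag contains both endpoints; (iii) the bags containing any fixed vertex form a subtree. All hold, so the decomposition is valid with width 4 − 1 = 3.

Yes; width 3.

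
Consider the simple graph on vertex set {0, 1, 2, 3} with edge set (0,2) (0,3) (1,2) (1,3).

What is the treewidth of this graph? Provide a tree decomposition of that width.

Treewidth 2.
Bags: B1 = {0, 2, 3}  B2 = {1, 2, 3}
Tree: B1–B2

Every bag has size at most 3, so the width is 3 − 1 = 2 and tw(G) ≤ 2. The edges 3–0–2–1–3 form a cycle, so G is not a tree and its treewidth is at least 2. Combining the bounds, tw(G) = 2.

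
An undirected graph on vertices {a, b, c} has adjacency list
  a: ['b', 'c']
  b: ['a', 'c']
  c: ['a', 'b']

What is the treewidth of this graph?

2

A width-2 tree decomposition is:
Bags: B1 = {a, b, c}
Tree: (single bag)
With just one bag of size 3, the width is 3 − 1 = 2, so tw(G) ≤ 2. On the other hand G contains the 3-clique {a, b, c}. A clique must lie in a single bag of any decomposition, so no decomposition can have width below 2. Therefore the treewidth is 2.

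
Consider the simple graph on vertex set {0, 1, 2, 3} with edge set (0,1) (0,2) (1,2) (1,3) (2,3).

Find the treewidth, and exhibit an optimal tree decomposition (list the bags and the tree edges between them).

Treewidth 2.
Bags: B1 = {1, 2, 3}  B2 = {0, 1, 2}
Tree: B1–B2

Every bag has size at most 3, so the width is 3 − 1 = 2 and tw(G) ≤ 2. For the lower bound, the 3 vertices {0, 1, 2} are pairwise adjacent, and any tree decomposition puts a clique entirely inside one bag — forcing width ≥ 2. The upper and lower bounds meet at 2, so that is the treewidth.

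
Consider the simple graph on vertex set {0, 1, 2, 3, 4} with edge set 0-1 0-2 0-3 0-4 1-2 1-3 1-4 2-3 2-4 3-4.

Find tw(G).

4

A width-4 tree decomposition is:
Bags: B1 = {0, 1, 2, 3, 4}
Tree: (single bag)
With just one bag of size 5, the width is 5 − 1 = 4, so tw(G) ≤ 4. For the lower bound, the 5 vertices {0, 1, 2, 3, 4} are pairwise adjacent, and any tree decomposition puts a clique entirely inside one bag — forcing width ≥ 4. The upper and lower bounds meet at 4, so that is the treewidth.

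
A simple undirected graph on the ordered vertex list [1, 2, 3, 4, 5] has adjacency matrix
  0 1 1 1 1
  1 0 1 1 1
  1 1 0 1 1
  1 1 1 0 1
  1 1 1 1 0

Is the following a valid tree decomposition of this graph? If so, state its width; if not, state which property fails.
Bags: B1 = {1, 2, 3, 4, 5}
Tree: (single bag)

Yes; width 4.

Every vertex of G appears in some bag (union = {1, 2, 3, 4, 5}); every edge is covered by a bag; and for each vertex v the set of bags containing v is connected in the bag tree. The decomposition is therefore valid. The largest bag has 5 vertices, so the width is 4.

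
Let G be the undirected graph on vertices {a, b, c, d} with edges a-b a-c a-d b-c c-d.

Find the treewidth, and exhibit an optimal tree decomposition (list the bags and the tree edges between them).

Treewidth 2.
One optimal decomposition is:
Bags: B1 = {a, c, d}  B2 = {a, b, c}
Tree: B1–B2

Each bag holds 3 vertices, so the decomposition has width 2, which upper-bounds the treewidth. Conversely, {a, c, d} is a clique of size 3, and the vertices of any clique must share a bag in every tree decomposition; so some bag has ≥ 3 vertices and tw(G) ≥ 2. Combining the bounds, tw(G) = 2.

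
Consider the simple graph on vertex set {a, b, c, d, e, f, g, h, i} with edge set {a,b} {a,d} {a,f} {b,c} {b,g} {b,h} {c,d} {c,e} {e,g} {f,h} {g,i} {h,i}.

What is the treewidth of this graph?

3

A width-3 tree decomposition is:
Bags: B1 = {f, g, h, i}  B2 = {b, f, g, h}  B3 = {a, b, f, g}  B4 = {a, b, e, g}  B5 = {a, b, c, e}  B6 = {a, c, d, e}
Tree: B1–B2, B2–B3, B3–B4, B4–B5, B5–B6
The largest bag has 4 vertices, giving width 3; this decomposition certifies tw(G) ≤ 3. For the lower bound: the 4 vertex sets {f,h,i}, {g}, {b}, {a,c,d,e} are disjoint, each induces a connected subgraph, and every pair is joined by at least one edge of G. Contracting each set to a single vertex therefore yields K_{4} as a minor, and since treewidth is minor-monotone, tw(G) ≥ tw(K_{4}) = 3. Therefore the treewidth is 3.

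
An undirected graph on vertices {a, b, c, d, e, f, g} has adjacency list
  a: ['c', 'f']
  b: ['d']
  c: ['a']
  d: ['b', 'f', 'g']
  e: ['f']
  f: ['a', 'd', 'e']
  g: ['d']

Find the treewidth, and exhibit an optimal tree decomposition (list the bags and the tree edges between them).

Treewidth 1.
One such decomposition:
Bags: B1 = {b, d}  B2 = {d, g}  B3 = {d, f}  B4 = {a, f}  B5 = {a, c}  B6 = {e, f}
Tree: B1–B2, B1–B3, B3–B4, B4–B5, B3–B6

Every bag has size at most 2, so the width is 2 − 1 = 1 and tw(G) ≤ 1. Since G has at least one edge (e.g. d–b), it is not an edgeless graph, so tw(G) ≥ 1. Hence tw(G) = 1 exactly.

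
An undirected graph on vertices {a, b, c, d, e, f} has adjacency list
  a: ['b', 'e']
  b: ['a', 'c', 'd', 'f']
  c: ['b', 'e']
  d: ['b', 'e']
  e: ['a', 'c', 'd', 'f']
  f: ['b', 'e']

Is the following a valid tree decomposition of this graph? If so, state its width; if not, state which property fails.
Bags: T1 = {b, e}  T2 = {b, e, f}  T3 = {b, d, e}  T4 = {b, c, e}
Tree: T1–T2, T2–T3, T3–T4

No — vertex a appears in no bag.

A tree decomposition must satisfy three properties: every vertex lies in some bag; for every edge, both endpoints lie together in some bag; and for every vertex, the bags containing it form a connected subtree. Here vertex a appears in no bag, so the decomposition is invalid.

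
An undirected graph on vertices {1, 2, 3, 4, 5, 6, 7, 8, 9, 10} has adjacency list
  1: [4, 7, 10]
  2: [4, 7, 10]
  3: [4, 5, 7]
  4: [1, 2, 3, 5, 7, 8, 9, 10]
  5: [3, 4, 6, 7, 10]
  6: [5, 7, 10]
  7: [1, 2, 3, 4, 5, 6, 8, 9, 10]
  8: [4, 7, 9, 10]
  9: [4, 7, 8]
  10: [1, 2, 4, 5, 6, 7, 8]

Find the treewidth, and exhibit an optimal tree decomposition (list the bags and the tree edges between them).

The largest bag has 4 vertices, giving width 3; this decomposition certifies tw(G) ≤ 3. Conversely, {4, 7, 8, 9} is a clique of size 4, and the vertices of any clique must share a bag in every tree decomposition; so some bag has ≥ 4 vertices and tw(G) ≥ 3. Therefore the treewidth is 3.

Treewidth 3.
One optimal decomposition is:
Bags: B1 = {4, 5, 7, 10}  B2 = {4, 7, 8, 10}  B3 = {5, 6, 7, 10}  B4 = {2, 4, 7, 10}  B5 = {1, 4, 7, 10}  B6 = {4, 7, 8, 9}  B7 = {3, 4, 5, 7}
Tree: B1–B2, B1–B3, B1–B4, B2–B5, B2–B6, B1–B7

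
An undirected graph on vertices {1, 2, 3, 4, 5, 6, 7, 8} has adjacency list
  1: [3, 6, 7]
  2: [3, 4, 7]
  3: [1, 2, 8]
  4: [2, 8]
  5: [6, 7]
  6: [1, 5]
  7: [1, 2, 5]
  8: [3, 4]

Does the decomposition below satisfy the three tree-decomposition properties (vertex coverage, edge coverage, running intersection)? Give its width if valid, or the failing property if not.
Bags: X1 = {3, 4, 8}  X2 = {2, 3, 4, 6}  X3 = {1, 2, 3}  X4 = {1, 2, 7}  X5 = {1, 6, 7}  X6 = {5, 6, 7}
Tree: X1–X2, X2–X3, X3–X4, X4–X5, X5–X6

A tree decomposition must satisfy three properties: every vertex lies in some bag; for every edge, both endpoints lie together in some bag; and for every vertex, the bags containing it form a connected subtree. Here bags containing vertex 6 are not connected in the tree, so the decomposition is invalid.

No — bags containing vertex 6 are not connected in the tree.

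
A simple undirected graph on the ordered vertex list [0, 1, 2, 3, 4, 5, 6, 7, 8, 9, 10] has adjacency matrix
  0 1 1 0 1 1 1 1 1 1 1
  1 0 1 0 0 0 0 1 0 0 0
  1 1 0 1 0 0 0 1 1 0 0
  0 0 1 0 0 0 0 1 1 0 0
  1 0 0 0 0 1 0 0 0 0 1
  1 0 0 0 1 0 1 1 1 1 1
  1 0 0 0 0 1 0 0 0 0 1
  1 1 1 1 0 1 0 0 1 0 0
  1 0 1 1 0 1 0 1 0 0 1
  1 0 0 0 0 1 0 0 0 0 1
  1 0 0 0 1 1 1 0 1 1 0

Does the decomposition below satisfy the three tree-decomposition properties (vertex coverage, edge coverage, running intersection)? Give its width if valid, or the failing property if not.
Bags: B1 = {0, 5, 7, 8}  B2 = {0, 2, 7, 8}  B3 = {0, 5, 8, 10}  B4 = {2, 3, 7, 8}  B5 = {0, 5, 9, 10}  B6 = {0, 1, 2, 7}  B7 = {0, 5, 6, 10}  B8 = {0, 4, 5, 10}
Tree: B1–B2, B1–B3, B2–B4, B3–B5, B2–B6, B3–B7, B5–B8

Yes; width 3.

Vertex coverage: the bags together contain {0, 1, 2, 3, 4, 5, 6, 7, 8, 9, 10}, the full vertex set. Edge coverage: each edge of G has both endpoints in at least one bag. Running intersection: for every vertex, the bags containing it form a connected subtree. All three properties hold, so this is a valid tree decomposition of width max|bag| − 1 = 3, and hence tw(G) ≤ 3.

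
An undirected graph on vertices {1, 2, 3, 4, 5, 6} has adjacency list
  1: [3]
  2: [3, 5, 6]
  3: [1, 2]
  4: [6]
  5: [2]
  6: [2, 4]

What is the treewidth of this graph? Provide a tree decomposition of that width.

Treewidth 1.
One optimal decomposition is:
Bags: B1 = {4, 6}  B2 = {2, 6}  B3 = {2, 3}  B4 = {1, 3}  B5 = {2, 5}
Tree: B1–B2, B2–B3, B3–B4, B3–B5

The largest bag has 2 vertices, giving width 1; this decomposition certifies tw(G) ≤ 1. G has an edge, so its treewidth is at least 1. The upper and lower bounds meet at 1, so that is the treewidth.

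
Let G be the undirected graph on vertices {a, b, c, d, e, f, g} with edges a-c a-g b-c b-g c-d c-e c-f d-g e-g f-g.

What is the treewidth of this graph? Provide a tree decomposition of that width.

Each bag holds 3 vertices, so the decomposition has width 2, which upper-bounds the treewidth. Since c–f–g–a–c is a cycle in G, G is not acyclic. Forests are exactly the graphs of treewidth ≤ 1, so tw(G) ≥ 2. Therefore the treewidth is 2.

Treewidth 2.
Bags: B1 = {c, f, g}  B2 = {a, c, g}  B3 = {b, c, g}  B4 = {c, e, g}  B5 = {c, d, g}
Tree: B1–B2, B2–B3, B3–B4, B4–B5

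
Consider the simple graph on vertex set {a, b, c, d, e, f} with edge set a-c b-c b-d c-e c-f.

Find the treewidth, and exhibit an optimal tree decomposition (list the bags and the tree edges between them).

Treewidth 1.
One such decomposition:
Bags: B1 = {b, c}  B2 = {c, f}  B3 = {b, d}  B4 = {c, e}  B5 = {a, c}
Tree: B1–B2, B1–B3, B2–B4, B1–B5

The largest bag has 2 vertices, giving width 1; this decomposition certifies tw(G) ≤ 1. Since G has at least one edge (e.g. c–b), it is not an edgeless graph, so tw(G) ≥ 1. Combining the bounds, tw(G) = 1.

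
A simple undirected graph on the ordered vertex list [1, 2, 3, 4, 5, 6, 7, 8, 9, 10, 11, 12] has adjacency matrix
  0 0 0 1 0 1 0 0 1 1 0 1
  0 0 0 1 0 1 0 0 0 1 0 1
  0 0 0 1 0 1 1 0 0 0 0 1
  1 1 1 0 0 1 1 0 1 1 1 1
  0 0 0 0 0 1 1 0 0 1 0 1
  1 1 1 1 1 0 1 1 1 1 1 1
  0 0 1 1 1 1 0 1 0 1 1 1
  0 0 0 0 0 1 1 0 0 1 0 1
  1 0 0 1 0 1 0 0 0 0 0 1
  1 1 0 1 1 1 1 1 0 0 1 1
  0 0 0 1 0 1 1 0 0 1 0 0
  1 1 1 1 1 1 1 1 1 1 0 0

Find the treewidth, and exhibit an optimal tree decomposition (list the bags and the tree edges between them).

The largest bag has 5 vertices, giving width 4; this decomposition certifies tw(G) ≤ 4. On the other hand G contains the 5-clique {4, 6, 7, 10, 11}. A clique must lie in a single bag of any decomposition, so no decomposition can have width below 4. Combining the bounds, tw(G) = 4.

Treewidth 4.
One optimal decomposition is:
Bags: B1 = {1, 4, 6, 10, 12}  B2 = {2, 4, 6, 10, 12}  B3 = {1, 4, 6, 9, 12}  B4 = {4, 6, 7, 10, 12}  B5 = {4, 6, 7, 10, 11}  B6 = {6, 7, 8, 10, 12}  B7 = {5, 6, 7, 10, 12}  B8 = {3, 4, 6, 7, 12}
Tree: B1–B2, B1–B3, B1–B4, B4–B5, B4–B6, B4–B7, B4–B8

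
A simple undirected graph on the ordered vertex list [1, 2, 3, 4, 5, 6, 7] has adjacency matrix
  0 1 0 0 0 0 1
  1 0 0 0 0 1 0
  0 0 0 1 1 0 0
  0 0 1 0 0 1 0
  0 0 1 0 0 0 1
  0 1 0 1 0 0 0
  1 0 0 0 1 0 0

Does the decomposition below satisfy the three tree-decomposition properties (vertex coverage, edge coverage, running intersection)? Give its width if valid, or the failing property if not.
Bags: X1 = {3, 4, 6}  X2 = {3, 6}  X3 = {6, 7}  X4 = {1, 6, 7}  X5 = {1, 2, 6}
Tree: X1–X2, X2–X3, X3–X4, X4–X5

A tree decomposition must satisfy three properties: every vertex lies in some bag; for every edge, both endpoints lie together in some bag; and for every vertex, the bags containing it form a connected subtree. Here vertex 5 appears in no bag, so the decomposition is invalid.

No — vertex 5 appears in no bag.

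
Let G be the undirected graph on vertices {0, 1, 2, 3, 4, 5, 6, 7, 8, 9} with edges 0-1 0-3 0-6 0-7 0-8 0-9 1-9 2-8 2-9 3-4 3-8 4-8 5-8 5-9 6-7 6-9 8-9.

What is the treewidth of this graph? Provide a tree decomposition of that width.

Every bag has size at most 3, so the width is 3 − 1 = 2 and tw(G) ≤ 2. Conversely, {0, 8, 9} is a clique of size 3, and the vertices of any clique must share a bag in every tree decomposition; so some bag has ≥ 3 vertices and tw(G) ≥ 2. Hence tw(G) = 2 exactly.

Treewidth 2.
One optimal decomposition is:
Bags: B1 = {0, 8, 9}  B2 = {5, 8, 9}  B3 = {0, 1, 9}  B4 = {0, 6, 9}  B5 = {0, 3, 8}  B6 = {2, 8, 9}  B7 = {0, 6, 7}  B8 = {3, 4, 8}
Tree: B1–B2, B1–B3, B1–B4, B1–B5, B1–B6, B4–B7, B5–B8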